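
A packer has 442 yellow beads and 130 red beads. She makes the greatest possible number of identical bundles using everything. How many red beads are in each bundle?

5

Number of bundles = gcd(442, 130).
442 = 2 × 13 × 17
130 = 2 × 5 × 13
gcd(442, 130) = 2 × 13 = 26.
red beads per bundle = 130 / 26 = 5.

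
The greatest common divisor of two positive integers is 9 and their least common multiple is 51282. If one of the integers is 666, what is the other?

For two integers, gcd × lcm = product, so the other is (9 × 51282) / 666 = 461538 / 666 = 693.

693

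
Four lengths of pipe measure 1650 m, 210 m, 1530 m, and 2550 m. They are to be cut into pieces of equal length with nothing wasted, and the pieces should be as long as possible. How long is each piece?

30 m

Each piece length must divide every original length, so the longest possible is gcd(1650, 210, 1530, 2550).
1650 = 2 × 3 × 5^2 × 11
210 = 2 × 3 × 5 × 7
1530 = 2 × 3^2 × 5 × 17
2550 = 2 × 3 × 5^2 × 17
gcd(1650, 210, 1530, 2550) = 2 × 3 × 5 = 30.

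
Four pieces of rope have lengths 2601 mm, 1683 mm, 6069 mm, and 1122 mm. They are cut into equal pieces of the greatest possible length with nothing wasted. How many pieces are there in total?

225

Piece length = gcd(2601, 1683, 6069, 1122).
2601 = 3^2 × 17^2
1683 = 3^2 × 11 × 17
6069 = 3 × 7 × 17^2
1122 = 2 × 3 × 11 × 17
gcd(2601, 1683, 6069, 1122) = 3 × 17 = 51.
Total pieces = 2601/51 + 1683/51 + 6069/51 + 1122/51 = 51 + 33 + 119 + 22 = 225.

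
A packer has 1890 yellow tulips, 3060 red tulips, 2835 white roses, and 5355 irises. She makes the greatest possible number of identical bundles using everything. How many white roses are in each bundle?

63

Number of bundles = gcd(1890, 3060, 2835, 5355).
1890 = 2 × 3^3 × 5 × 7
3060 = 2^2 × 3^2 × 5 × 17
2835 = 3^4 × 5 × 7
5355 = 3^2 × 5 × 7 × 17
gcd(1890, 3060, 2835, 5355) = 3^2 × 5 = 45.
white roses per bundle = 2835 / 45 = 63.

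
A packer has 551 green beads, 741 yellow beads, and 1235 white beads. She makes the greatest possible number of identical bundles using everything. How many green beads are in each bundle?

29

Number of bundles = gcd(551, 741, 1235).
551 = 19 × 29
741 = 3 × 13 × 19
1235 = 5 × 13 × 19
gcd(551, 741, 1235) = 19.
green beads per bundle = 551 / 19 = 29.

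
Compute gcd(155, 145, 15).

5

155 = 5 × 31
145 = 5 × 29
15 = 3 × 5
gcd(155, 145, 15) = 5.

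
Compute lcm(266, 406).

7714

266 = 2 × 7 × 19
406 = 2 × 7 × 29
LCM(266, 406) = 2 × 7 × 19 × 29 = 7714.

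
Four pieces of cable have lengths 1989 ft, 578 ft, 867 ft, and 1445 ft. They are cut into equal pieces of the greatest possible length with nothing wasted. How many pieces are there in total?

287

Piece length = gcd(1989, 578, 867, 1445).
1989 = 3^2 × 13 × 17
578 = 2 × 17^2
867 = 3 × 17^2
1445 = 5 × 17^2
gcd(1989, 578, 867, 1445) = 17.
Total pieces = 1989/17 + 578/17 + 867/17 + 1445/17 = 117 + 34 + 51 + 85 = 287.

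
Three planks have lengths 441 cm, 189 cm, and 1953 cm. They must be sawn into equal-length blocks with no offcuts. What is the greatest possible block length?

The block length must divide every plank, so the greatest is gcd(441, 189, 1953).
441 = 3^2 × 7^2
189 = 3^3 × 7
1953 = 3^2 × 7 × 31
gcd(441, 189, 1953) = 3^2 × 7 = 63.

63 cm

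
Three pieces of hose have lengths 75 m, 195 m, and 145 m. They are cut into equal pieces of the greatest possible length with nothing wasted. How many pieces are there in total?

Piece length = gcd(75, 195, 145).
75 = 3 × 5^2
195 = 3 × 5 × 13
145 = 5 × 29
gcd(75, 195, 145) = 5.
Total pieces = 75/5 + 195/5 + 145/5 = 15 + 39 + 29 = 83.

83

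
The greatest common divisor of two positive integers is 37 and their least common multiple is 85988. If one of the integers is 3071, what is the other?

For two integers, gcd × lcm = product, so the other is (37 × 85988) / 3071 = 3181556 / 3071 = 1036.

1036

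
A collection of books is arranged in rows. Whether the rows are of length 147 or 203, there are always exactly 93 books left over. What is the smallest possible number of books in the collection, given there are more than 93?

N − 93 must be a common multiple of 147 and 203.
147 = 3 × 7^2
203 = 7 × 29
LCM(147, 203) = 3 × 7^2 × 29 = 4263.
Smallest N > 93 is LCM + 93 = 4263 + 93 = 4356.

4356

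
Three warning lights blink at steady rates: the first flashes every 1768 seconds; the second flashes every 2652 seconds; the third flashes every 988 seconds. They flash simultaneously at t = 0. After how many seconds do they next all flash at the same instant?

The first simultaneous occurrence is after LCM of the individual periods.
1768 = 2^3 × 13 × 17
2652 = 2^2 × 3 × 13 × 17
988 = 2^2 × 13 × 19
LCM(1768, 2652, 988) = 2^3 × 3 × 13 × 17 × 19 = 100776.

100776 seconds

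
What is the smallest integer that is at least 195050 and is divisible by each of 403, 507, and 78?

220038

The integer must be a common multiple of 403, 507, and 78, so a multiple of their LCM.
403 = 13 × 31
507 = 3 × 13^2
78 = 2 × 3 × 13
LCM(403, 507, 78) = 2 × 3 × 13^2 × 31 = 31434.
Smallest multiple of 31434 that is ≥ 195050: ⌈195050/31434⌉ × 31434 = 7 × 31434 = 220038.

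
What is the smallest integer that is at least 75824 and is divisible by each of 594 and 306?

The integer must be a common multiple of 594 and 306, so a multiple of their LCM.
594 = 2 × 3^3 × 11
306 = 2 × 3^2 × 17
LCM(594, 306) = 2 × 3^3 × 11 × 17 = 10098.
Smallest multiple of 10098 that is ≥ 75824: ⌈75824/10098⌉ × 10098 = 8 × 10098 = 80784.

80784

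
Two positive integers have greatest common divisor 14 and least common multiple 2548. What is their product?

For any two positive integers, gcd × lcm = product = 14 × 2548 = 35672.

35672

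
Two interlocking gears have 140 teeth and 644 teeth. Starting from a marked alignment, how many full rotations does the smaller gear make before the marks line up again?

All finish a whole number of cycles simultaneously at t = LCM of the periods.
140 = 2^2 × 5 × 7
644 = 2^2 × 7 × 23
LCM(140, 644) = 2^2 × 5 × 7 × 23 = 3220.
Rotations for period 140: 3220 / 140 = 23.

23 rotations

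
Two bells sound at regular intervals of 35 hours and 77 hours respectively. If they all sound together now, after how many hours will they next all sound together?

They coincide at every common multiple of the periods; the first is the LCM.
35 = 5 × 7
77 = 7 × 11
LCM(35, 77) = 5 × 7 × 11 = 385.

385 hours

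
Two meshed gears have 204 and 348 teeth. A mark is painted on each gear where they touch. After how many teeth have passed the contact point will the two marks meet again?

5916 teeth

We need the least common multiple of the intervals.
204 = 2^2 × 3 × 17
348 = 2^2 × 3 × 29
LCM(204, 348) = 2^2 × 3 × 17 × 29 = 5916.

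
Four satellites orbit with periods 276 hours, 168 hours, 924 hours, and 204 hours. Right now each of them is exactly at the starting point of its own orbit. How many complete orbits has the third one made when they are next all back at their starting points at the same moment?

782 orbits

All finish a whole number of cycles simultaneously at t = LCM of the periods.
276 = 2^2 × 3 × 23
168 = 2^3 × 3 × 7
924 = 2^2 × 3 × 7 × 11
204 = 2^2 × 3 × 17
LCM(276, 168, 924, 204) = 2^3 × 3 × 7 × 11 × 17 × 23 = 722568.
Orbits for period 924: 722568 / 924 = 782.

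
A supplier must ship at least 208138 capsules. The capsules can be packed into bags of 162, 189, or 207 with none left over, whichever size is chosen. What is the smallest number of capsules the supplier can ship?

The number of capsules must be a common multiple of 162, 189, and 207, so a multiple of their LCM.
162 = 2 × 3^4
189 = 3^3 × 7
207 = 3^2 × 23
LCM(162, 189, 207) = 2 × 3^4 × 7 × 23 = 26082.
Smallest multiple of 26082 that is ≥ 208138: ⌈208138/26082⌉ × 26082 = 8 × 26082 = 208656.

208656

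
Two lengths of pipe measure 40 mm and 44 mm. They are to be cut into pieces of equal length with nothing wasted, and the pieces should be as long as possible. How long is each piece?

4 mm

By the Euclidean algorithm:
44 = 1 × 40 + 4
40 = 10 × 4 + 0
gcd(40, 44) = 4.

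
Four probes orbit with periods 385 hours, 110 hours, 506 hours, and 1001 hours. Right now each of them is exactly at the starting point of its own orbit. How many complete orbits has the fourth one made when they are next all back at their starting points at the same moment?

All finish a whole number of cycles simultaneously at t = LCM of the periods.
385 = 5 × 7 × 11
110 = 2 × 5 × 11
506 = 2 × 11 × 23
1001 = 7 × 11 × 13
LCM(385, 110, 506, 1001) = 2 × 5 × 7 × 11 × 13 × 23 = 230230.
Orbits for period 1001: 230230 / 1001 = 230.

230 orbits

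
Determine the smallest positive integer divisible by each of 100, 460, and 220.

25300

100 = 2^2 × 5^2
460 = 2^2 × 5 × 23
220 = 2^2 × 5 × 11
LCM(100, 460, 220) = 2^2 × 5^2 × 11 × 23 = 25300.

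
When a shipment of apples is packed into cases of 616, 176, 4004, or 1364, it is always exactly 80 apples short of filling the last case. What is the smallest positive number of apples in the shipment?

Being 80 short of a full case of size k means N ≡ −80 (mod k), i.e. N + 80 is a multiple of each size.
616 = 2^3 × 7 × 11
176 = 2^4 × 11
4004 = 2^2 × 7 × 11 × 13
1364 = 2^2 × 11 × 31
LCM(616, 176, 4004, 1364) = 2^4 × 7 × 11 × 13 × 31 = 496496.
Smallest positive N is 496496 − 80 = 496416.

496416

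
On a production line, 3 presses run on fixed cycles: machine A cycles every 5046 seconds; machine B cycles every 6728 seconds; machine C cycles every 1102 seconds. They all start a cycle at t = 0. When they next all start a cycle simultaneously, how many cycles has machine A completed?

All finish a whole number of cycles simultaneously at t = LCM of the periods.
5046 = 2 × 3 × 29^2
6728 = 2^3 × 29^2
1102 = 2 × 19 × 29
LCM(5046, 6728, 1102) = 2^3 × 3 × 19 × 29^2 = 383496.
Cycles for period 5046: 383496 / 5046 = 76.

76 cycles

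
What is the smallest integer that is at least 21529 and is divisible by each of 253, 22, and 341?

The integer must be a common multiple of 253, 22, and 341, so a multiple of their LCM.
253 = 11 × 23
22 = 2 × 11
341 = 11 × 31
LCM(253, 22, 341) = 2 × 11 × 23 × 31 = 15686.
Smallest multiple of 15686 that is ≥ 21529: ⌈21529/15686⌉ × 15686 = 2 × 15686 = 31372.

31372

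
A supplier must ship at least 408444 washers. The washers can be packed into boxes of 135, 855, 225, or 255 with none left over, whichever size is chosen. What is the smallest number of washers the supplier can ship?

436050

The number of washers must be a common multiple of 135, 855, 225, and 255, so a multiple of their LCM.
135 = 3^3 × 5
855 = 3^2 × 5 × 19
225 = 3^2 × 5^2
255 = 3 × 5 × 17
LCM(135, 855, 225, 255) = 3^3 × 5^2 × 17 × 19 = 218025.
Smallest multiple of 218025 that is ≥ 408444: ⌈408444/218025⌉ × 218025 = 2 × 218025 = 436050.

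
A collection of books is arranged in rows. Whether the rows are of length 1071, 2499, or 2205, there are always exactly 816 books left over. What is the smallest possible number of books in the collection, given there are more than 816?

N − 816 must be a common multiple of 1071, 2499, and 2205.
1071 = 3^2 × 7 × 17
2499 = 3 × 7^2 × 17
2205 = 3^2 × 5 × 7^2
LCM(1071, 2499, 2205) = 3^2 × 5 × 7^2 × 17 = 37485.
Smallest N > 816 is LCM + 816 = 37485 + 816 = 38301.

38301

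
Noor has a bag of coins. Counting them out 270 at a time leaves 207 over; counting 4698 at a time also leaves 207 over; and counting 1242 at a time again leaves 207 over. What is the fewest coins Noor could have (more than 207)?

N − 207 must be a common multiple of 270, 4698, and 1242.
270 = 2 × 3^3 × 5
4698 = 2 × 3^4 × 29
1242 = 2 × 3^3 × 23
LCM(270, 4698, 1242) = 2 × 3^4 × 5 × 23 × 29 = 540270.
Smallest N > 207 is LCM + 207 = 540270 + 207 = 540477.

540477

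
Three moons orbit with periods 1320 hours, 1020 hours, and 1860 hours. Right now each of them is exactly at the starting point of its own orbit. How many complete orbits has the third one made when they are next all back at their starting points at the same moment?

374 orbits

The first common completion time is the LCM of the periods.
1320 = 2^3 × 3 × 5 × 11
1020 = 2^2 × 3 × 5 × 17
1860 = 2^2 × 3 × 5 × 31
LCM(1320, 1020, 1860) = 2^3 × 3 × 5 × 11 × 17 × 31 = 695640.
Orbits for period 1860: 695640 / 1860 = 374.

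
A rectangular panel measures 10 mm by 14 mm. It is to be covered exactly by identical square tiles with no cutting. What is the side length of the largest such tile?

2 mm

The tile side must divide both 10 and 14, so the largest is their gcd.
10 = 2 × 5
14 = 2 × 7
gcd(10, 14) = 2.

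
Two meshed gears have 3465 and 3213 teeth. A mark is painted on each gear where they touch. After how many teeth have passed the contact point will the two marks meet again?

176715 teeth

The first simultaneous occurrence is after LCM of the individual periods.
3465 = 3^2 × 5 × 7 × 11
3213 = 3^3 × 7 × 17
LCM(3465, 3213) = 3^3 × 5 × 7 × 11 × 17 = 176715.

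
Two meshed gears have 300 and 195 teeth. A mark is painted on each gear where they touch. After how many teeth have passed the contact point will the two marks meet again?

They coincide at every common multiple of the periods; the first is the LCM.
300 = 2^2 × 3 × 5^2
195 = 3 × 5 × 13
LCM(300, 195) = 2^2 × 3 × 5^2 × 13 = 3900.

3900 teeth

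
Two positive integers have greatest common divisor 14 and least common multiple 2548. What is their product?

35672

For any two positive integers, gcd × lcm = product = 14 × 2548 = 35672.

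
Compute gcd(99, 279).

99 = 3^2 × 11
279 = 3^2 × 31
gcd(99, 279) = 3^2 = 9.

9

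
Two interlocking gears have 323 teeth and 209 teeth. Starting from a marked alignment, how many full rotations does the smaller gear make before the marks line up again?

17 rotations

They are all back at their starting positions together after one LCM of the periods.
323 = 17 × 19
209 = 11 × 19
LCM(323, 209) = 11 × 17 × 19 = 3553.
Rotations for period 209: 3553 / 209 = 17.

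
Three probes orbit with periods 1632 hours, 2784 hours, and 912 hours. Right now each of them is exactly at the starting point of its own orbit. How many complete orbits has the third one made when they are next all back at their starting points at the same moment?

All finish a whole number of cycles simultaneously at t = LCM of the periods.
1632 = 2^5 × 3 × 17
2784 = 2^5 × 3 × 29
912 = 2^4 × 3 × 19
LCM(1632, 2784, 912) = 2^5 × 3 × 17 × 19 × 29 = 899232.
Orbits for period 912: 899232 / 912 = 986.

986 orbits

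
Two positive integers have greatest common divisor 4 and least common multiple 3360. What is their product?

For any two positive integers, gcd × lcm = product = 4 × 3360 = 13440.

13440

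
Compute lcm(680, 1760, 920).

688160

680 = 2^3 × 5 × 17
1760 = 2^5 × 5 × 11
920 = 2^3 × 5 × 23
LCM(680, 1760, 920) = 2^5 × 5 × 11 × 17 × 23 = 688160.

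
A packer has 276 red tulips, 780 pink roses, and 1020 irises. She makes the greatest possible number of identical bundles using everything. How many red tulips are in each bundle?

23

Number of bundles = gcd(276, 780, 1020).
276 = 2^2 × 3 × 23
780 = 2^2 × 3 × 5 × 13
1020 = 2^2 × 3 × 5 × 17
gcd(276, 780, 1020) = 2^2 × 3 = 12.
red tulips per bundle = 276 / 12 = 23.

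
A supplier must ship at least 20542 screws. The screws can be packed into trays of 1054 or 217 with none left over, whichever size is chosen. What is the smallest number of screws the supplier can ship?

The number of screws must be a common multiple of 1054 and 217, so a multiple of their LCM.
1054 = 2 × 17 × 31
217 = 7 × 31
LCM(1054, 217) = 2 × 7 × 17 × 31 = 7378.
Smallest multiple of 7378 that is ≥ 20542: ⌈20542/7378⌉ × 7378 = 3 × 7378 = 22134.

22134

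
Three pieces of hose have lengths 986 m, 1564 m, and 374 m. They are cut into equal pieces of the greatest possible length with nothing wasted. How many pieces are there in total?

Piece length = gcd(986, 1564, 374).
986 = 2 × 17 × 29
1564 = 2^2 × 17 × 23
374 = 2 × 11 × 17
gcd(986, 1564, 374) = 2 × 17 = 34.
Total pieces = 986/34 + 1564/34 + 374/34 = 29 + 46 + 11 = 86.

86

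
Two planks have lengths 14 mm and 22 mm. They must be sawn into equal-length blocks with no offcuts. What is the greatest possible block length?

2 mm

This is the greatest common divisor of 14 and 22.
14 = 2 × 7
22 = 2 × 11
gcd(14, 22) = 2.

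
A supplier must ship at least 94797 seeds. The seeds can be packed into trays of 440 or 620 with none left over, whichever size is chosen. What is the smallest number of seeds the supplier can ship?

95480

The number of seeds must be a common multiple of 440 and 620, so a multiple of their LCM.
440 = 2^3 × 5 × 11
620 = 2^2 × 5 × 31
LCM(440, 620) = 2^3 × 5 × 11 × 31 = 13640.
Smallest multiple of 13640 that is ≥ 94797: ⌈94797/13640⌉ × 13640 = 7 × 13640 = 95480.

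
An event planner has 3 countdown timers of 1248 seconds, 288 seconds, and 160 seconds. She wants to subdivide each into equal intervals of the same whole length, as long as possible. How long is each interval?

The interval must divide each timer length; the longest such is the gcd.
1248 = 2^5 × 3 × 13
288 = 2^5 × 3^2
160 = 2^5 × 5
gcd(1248, 288, 160) = 2^5 = 32.

32 seconds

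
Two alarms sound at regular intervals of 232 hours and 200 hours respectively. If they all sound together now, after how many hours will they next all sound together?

The first simultaneous occurrence is after LCM of the individual periods.
232 = 2^3 × 29
200 = 2^3 × 5^2
LCM(232, 200) = 2^3 × 5^2 × 29 = 5800.

5800 hours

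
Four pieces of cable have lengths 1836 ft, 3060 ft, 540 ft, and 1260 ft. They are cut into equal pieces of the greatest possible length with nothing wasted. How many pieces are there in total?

186

Piece length = gcd(1836, 3060, 540, 1260).
1836 = 2^2 × 3^3 × 17
3060 = 2^2 × 3^2 × 5 × 17
540 = 2^2 × 3^3 × 5
1260 = 2^2 × 3^2 × 5 × 7
gcd(1836, 3060, 540, 1260) = 2^2 × 3^2 = 36.
Total pieces = 1836/36 + 3060/36 + 540/36 + 1260/36 = 51 + 85 + 15 + 35 = 186.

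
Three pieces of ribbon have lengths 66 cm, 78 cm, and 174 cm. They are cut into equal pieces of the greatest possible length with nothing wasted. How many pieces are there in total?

53

Piece length = gcd(66, 78, 174).
66 = 2 × 3 × 11
78 = 2 × 3 × 13
174 = 2 × 3 × 29
gcd(66, 78, 174) = 2 × 3 = 6.
Total pieces = 66/6 + 78/6 + 174/6 = 11 + 13 + 29 = 53.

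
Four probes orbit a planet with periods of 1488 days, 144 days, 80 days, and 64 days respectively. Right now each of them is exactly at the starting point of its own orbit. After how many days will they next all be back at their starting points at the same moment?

They coincide at every common multiple of the periods; the first is the LCM.
1488 = 2^4 × 3 × 31
144 = 2^4 × 3^2
80 = 2^4 × 5
64 = 2^6
LCM(1488, 144, 80, 64) = 2^6 × 3^2 × 5 × 31 = 89280.

89280 days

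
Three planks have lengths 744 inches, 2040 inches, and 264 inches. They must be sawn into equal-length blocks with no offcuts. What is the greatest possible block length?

24 inches

This is the greatest common divisor of 744, 2040, and 264.
744 = 2^3 × 3 × 31
2040 = 2^3 × 3 × 5 × 17
264 = 2^3 × 3 × 11
gcd(744, 2040, 264) = 2^3 × 3 = 24.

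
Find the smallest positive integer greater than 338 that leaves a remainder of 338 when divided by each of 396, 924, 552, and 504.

N − 338 must be a common multiple of 396, 924, 552, and 504.
396 = 2^2 × 3^2 × 11
924 = 2^2 × 3 × 7 × 11
552 = 2^3 × 3 × 23
504 = 2^3 × 3^2 × 7
LCM(396, 924, 552, 504) = 2^3 × 3^2 × 7 × 11 × 23 = 127512.
Smallest N > 338 is LCM + 338 = 127512 + 338 = 127850.

127850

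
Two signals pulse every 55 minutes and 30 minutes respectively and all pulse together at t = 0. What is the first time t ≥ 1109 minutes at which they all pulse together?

1320 minutes

Joint pulses occur at multiples of LCM(55, 30).
55 = 5 × 11
30 = 2 × 3 × 5
LCM(55, 30) = 2 × 3 × 5 × 11 = 330.
Smallest multiple of 330 that is ≥ 1109: ⌈1109/330⌉ × 330 = 4 × 330 = 1320.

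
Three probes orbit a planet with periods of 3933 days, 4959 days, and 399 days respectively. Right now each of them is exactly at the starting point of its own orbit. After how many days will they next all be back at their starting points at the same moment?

798399 days

They coincide at every common multiple of the periods; the first is the LCM.
3933 = 3^2 × 19 × 23
4959 = 3^2 × 19 × 29
399 = 3 × 7 × 19
LCM(3933, 4959, 399) = 3^2 × 7 × 19 × 23 × 29 = 798399.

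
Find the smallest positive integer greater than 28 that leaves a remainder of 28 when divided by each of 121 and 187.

2085

N − 28 must be a common multiple of 121 and 187.
121 = 11^2
187 = 11 × 17
LCM(121, 187) = 11^2 × 17 = 2057.
Smallest N > 28 is LCM + 28 = 2057 + 28 = 2085.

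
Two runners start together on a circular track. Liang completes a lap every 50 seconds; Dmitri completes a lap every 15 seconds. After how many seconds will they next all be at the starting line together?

They coincide at every common multiple of the periods; the first is the LCM.
50 = 2 × 5^2
15 = 3 × 5
LCM(50, 15) = 2 × 3 × 5^2 = 150.

150 seconds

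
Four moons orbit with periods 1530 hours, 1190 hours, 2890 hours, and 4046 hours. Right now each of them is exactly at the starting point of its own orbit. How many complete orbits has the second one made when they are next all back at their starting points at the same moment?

They are all back at their starting positions together after one LCM of the periods.
1530 = 2 × 3^2 × 5 × 17
1190 = 2 × 5 × 7 × 17
2890 = 2 × 5 × 17^2
4046 = 2 × 7 × 17^2
LCM(1530, 1190, 2890, 4046) = 2 × 3^2 × 5 × 7 × 17^2 = 182070.
Orbits for period 1190: 182070 / 1190 = 153.

153 orbits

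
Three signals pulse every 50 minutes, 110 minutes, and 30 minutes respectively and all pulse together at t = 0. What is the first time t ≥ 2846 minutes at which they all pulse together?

3300 minutes

Joint pulses occur at multiples of LCM(50, 110, 30).
50 = 2 × 5^2
110 = 2 × 5 × 11
30 = 2 × 3 × 5
LCM(50, 110, 30) = 2 × 3 × 5^2 × 11 = 1650.
Smallest multiple of 1650 that is ≥ 2846: ⌈2846/1650⌉ × 1650 = 2 × 1650 = 3300.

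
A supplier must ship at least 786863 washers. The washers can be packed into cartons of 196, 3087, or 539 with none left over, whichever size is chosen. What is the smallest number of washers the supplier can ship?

The number of washers must be a common multiple of 196, 3087, and 539, so a multiple of their LCM.
196 = 2^2 × 7^2
3087 = 3^2 × 7^3
539 = 7^2 × 11
LCM(196, 3087, 539) = 2^2 × 3^2 × 7^3 × 11 = 135828.
Smallest multiple of 135828 that is ≥ 786863: ⌈786863/135828⌉ × 135828 = 6 × 135828 = 814968.

814968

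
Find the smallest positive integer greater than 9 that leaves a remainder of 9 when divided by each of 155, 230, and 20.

14269

N − 9 must be a common multiple of 155, 230, and 20.
155 = 5 × 31
230 = 2 × 5 × 23
20 = 2^2 × 5
LCM(155, 230, 20) = 2^2 × 5 × 23 × 31 = 14260.
Smallest N > 9 is LCM + 9 = 14260 + 9 = 14269.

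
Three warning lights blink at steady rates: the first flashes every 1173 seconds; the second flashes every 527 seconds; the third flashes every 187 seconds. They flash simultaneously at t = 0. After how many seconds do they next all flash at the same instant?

399993 seconds

We need the least common multiple of the intervals.
1173 = 3 × 17 × 23
527 = 17 × 31
187 = 11 × 17
LCM(1173, 527, 187) = 3 × 11 × 17 × 23 × 31 = 399993.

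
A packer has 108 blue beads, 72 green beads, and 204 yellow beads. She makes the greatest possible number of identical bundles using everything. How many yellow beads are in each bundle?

Number of bundles = gcd(108, 72, 204).
108 = 2^2 × 3^3
72 = 2^3 × 3^2
204 = 2^2 × 3 × 17
gcd(108, 72, 204) = 2^2 × 3 = 12.
yellow beads per bundle = 204 / 12 = 17.

17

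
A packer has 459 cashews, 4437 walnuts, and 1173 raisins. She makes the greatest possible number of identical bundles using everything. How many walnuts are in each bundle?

87

Number of bundles = gcd(459, 4437, 1173).
459 = 3^3 × 17
4437 = 3^2 × 17 × 29
1173 = 3 × 17 × 23
gcd(459, 4437, 1173) = 3 × 17 = 51.
walnuts per bundle = 4437 / 51 = 87.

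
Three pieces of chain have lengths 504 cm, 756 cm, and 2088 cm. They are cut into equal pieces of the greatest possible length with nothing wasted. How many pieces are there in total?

93

Piece length = gcd(504, 756, 2088).
504 = 2^3 × 3^2 × 7
756 = 2^2 × 3^3 × 7
2088 = 2^3 × 3^2 × 29
gcd(504, 756, 2088) = 2^2 × 3^2 = 36.
Total pieces = 504/36 + 756/36 + 2088/36 = 14 + 21 + 58 = 93.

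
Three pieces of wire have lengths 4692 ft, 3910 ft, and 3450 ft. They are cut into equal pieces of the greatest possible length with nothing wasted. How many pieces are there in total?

Piece length = gcd(4692, 3910, 3450).
4692 = 2^2 × 3 × 17 × 23
3910 = 2 × 5 × 17 × 23
3450 = 2 × 3 × 5^2 × 23
gcd(4692, 3910, 3450) = 2 × 23 = 46.
Total pieces = 4692/46 + 3910/46 + 3450/46 = 102 + 85 + 75 = 262.

262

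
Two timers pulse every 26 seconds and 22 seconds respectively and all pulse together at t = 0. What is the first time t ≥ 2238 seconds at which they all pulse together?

2288 seconds

Joint pulses occur at multiples of LCM(26, 22).
26 = 2 × 13
22 = 2 × 11
LCM(26, 22) = 2 × 11 × 13 = 286.
Smallest multiple of 286 that is ≥ 2238: ⌈2238/286⌉ × 286 = 8 × 286 = 2288.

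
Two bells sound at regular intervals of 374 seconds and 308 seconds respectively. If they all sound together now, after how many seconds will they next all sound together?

The first simultaneous occurrence is after LCM of the individual periods.
374 = 2 × 11 × 17
308 = 2^2 × 7 × 11
LCM(374, 308) = 2^2 × 7 × 11 × 17 = 5236.

5236 seconds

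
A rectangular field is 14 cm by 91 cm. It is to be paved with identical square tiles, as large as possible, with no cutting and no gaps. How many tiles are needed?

Tile side = gcd(14, 91).
14 = 2 × 7
91 = 7 × 13
gcd(14, 91) = 7.
Tiles: (14/7) × (91/7) = 2 × 13 = 26.

26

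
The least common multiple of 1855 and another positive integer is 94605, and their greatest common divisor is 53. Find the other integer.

gcd × lcm = product of the two integers, so the other integer is (53 × 94605) / 1855 = 2703.

2703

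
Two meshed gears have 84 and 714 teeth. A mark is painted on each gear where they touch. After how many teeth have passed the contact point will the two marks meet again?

1428 teeth

The first simultaneous occurrence is after LCM of the individual periods.
84 = 2^2 × 3 × 7
714 = 2 × 3 × 7 × 17
LCM(84, 714) = 2^2 × 3 × 7 × 17 = 1428.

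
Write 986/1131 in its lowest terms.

986 = 2 × 17 × 29
1131 = 3 × 13 × 29
gcd(986, 1131) = 29.
Divide numerator and denominator by 29: 986/1131 = 34/39.

34/39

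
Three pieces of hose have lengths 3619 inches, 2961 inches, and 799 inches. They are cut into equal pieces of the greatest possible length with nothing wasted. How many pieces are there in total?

Piece length = gcd(3619, 2961, 799).
3619 = 7 × 11 × 47
2961 = 3^2 × 7 × 47
799 = 17 × 47
gcd(3619, 2961, 799) = 47.
Total pieces = 3619/47 + 2961/47 + 799/47 = 77 + 63 + 17 = 157.

157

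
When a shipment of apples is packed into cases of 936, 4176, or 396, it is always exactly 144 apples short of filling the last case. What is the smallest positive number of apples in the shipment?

597024

Being 144 short of a full case of size k means N ≡ −144 (mod k), i.e. N + 144 is a multiple of each size.
936 = 2^3 × 3^2 × 13
4176 = 2^4 × 3^2 × 29
396 = 2^2 × 3^2 × 11
LCM(936, 4176, 396) = 2^4 × 3^2 × 11 × 13 × 29 = 597168.
Smallest positive N is 597168 − 144 = 597024.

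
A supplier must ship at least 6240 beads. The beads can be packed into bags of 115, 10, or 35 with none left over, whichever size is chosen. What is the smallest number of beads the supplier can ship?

The number of beads must be a common multiple of 115, 10, and 35, so a multiple of their LCM.
115 = 5 × 23
10 = 2 × 5
35 = 5 × 7
LCM(115, 10, 35) = 2 × 5 × 7 × 23 = 1610.
Smallest multiple of 1610 that is ≥ 6240: ⌈6240/1610⌉ × 1610 = 4 × 1610 = 6440.

6440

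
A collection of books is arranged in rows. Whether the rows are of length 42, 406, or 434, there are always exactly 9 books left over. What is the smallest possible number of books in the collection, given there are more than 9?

37767

N − 9 must be a common multiple of 42, 406, and 434.
42 = 2 × 3 × 7
406 = 2 × 7 × 29
434 = 2 × 7 × 31
LCM(42, 406, 434) = 2 × 3 × 7 × 29 × 31 = 37758.
Smallest N > 9 is LCM + 9 = 37758 + 9 = 37767.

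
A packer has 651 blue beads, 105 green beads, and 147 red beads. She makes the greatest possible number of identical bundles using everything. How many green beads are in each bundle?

Number of bundles = gcd(651, 105, 147).
651 = 3 × 7 × 31
105 = 3 × 5 × 7
147 = 3 × 7^2
gcd(651, 105, 147) = 3 × 7 = 21.
green beads per bundle = 105 / 21 = 5.

5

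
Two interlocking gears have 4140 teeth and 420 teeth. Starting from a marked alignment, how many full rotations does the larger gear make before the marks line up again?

All finish a whole number of cycles simultaneously at t = LCM of the periods.
4140 = 2^2 × 3^2 × 5 × 23
420 = 2^2 × 3 × 5 × 7
LCM(4140, 420) = 2^2 × 3^2 × 5 × 7 × 23 = 28980.
Rotations for period 4140: 28980 / 4140 = 7.

7 rotations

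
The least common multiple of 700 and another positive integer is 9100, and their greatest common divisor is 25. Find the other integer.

gcd × lcm = product of the two integers, so the other integer is (25 × 9100) / 700 = 325.

325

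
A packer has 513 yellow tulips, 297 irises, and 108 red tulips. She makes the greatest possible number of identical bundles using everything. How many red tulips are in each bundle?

Number of bundles = gcd(513, 297, 108).
513 = 3^3 × 19
297 = 3^3 × 11
108 = 2^2 × 3^3
gcd(513, 297, 108) = 3^3 = 27.
red tulips per bundle = 108 / 27 = 4.

4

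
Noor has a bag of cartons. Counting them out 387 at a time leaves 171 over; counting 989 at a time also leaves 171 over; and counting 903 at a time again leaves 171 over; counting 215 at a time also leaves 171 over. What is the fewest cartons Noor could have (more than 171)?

311706

N − 171 must be a common multiple of 387, 989, 903, and 215.
387 = 3^2 × 43
989 = 23 × 43
903 = 3 × 7 × 43
215 = 5 × 43
LCM(387, 989, 903, 215) = 3^2 × 5 × 7 × 23 × 43 = 311535.
Smallest N > 171 is LCM + 171 = 311535 + 171 = 311706.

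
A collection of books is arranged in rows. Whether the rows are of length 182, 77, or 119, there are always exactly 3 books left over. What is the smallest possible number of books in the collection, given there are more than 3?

34037

N − 3 must be a common multiple of 182, 77, and 119.
182 = 2 × 7 × 13
77 = 7 × 11
119 = 7 × 17
LCM(182, 77, 119) = 2 × 7 × 11 × 13 × 17 = 34034.
Smallest N > 3 is LCM + 3 = 34034 + 3 = 34037.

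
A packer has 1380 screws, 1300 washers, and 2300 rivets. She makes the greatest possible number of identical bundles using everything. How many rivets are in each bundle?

115

Number of bundles = gcd(1380, 1300, 2300).
1380 = 2^2 × 3 × 5 × 23
1300 = 2^2 × 5^2 × 13
2300 = 2^2 × 5^2 × 23
gcd(1380, 1300, 2300) = 2^2 × 5 = 20.
rivets per bundle = 2300 / 20 = 115.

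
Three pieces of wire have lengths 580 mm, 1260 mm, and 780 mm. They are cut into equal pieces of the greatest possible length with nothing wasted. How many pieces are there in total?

131

Piece length = gcd(580, 1260, 780).
580 = 2^2 × 5 × 29
1260 = 2^2 × 3^2 × 5 × 7
780 = 2^2 × 3 × 5 × 13
gcd(580, 1260, 780) = 2^2 × 5 = 20.
Total pieces = 580/20 + 1260/20 + 780/20 = 29 + 63 + 39 = 131.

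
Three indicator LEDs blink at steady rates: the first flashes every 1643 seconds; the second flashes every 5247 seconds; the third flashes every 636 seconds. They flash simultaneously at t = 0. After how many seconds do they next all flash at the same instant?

They coincide at every common multiple of the periods; the first is the LCM.
1643 = 31 × 53
5247 = 3^2 × 11 × 53
636 = 2^2 × 3 × 53
LCM(1643, 5247, 636) = 2^2 × 3^2 × 11 × 31 × 53 = 650628.

650628 seconds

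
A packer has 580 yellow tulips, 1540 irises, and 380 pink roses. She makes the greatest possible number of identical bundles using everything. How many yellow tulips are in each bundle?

Number of bundles = gcd(580, 1540, 380).
580 = 2^2 × 5 × 29
1540 = 2^2 × 5 × 7 × 11
380 = 2^2 × 5 × 19
gcd(580, 1540, 380) = 2^2 × 5 = 20.
yellow tulips per bundle = 580 / 20 = 29.

29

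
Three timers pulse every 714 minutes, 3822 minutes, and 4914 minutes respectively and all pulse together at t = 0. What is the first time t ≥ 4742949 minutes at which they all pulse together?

Joint pulses occur at multiples of LCM(714, 3822, 4914).
714 = 2 × 3 × 7 × 17
3822 = 2 × 3 × 7^2 × 13
4914 = 2 × 3^3 × 7 × 13
LCM(714, 3822, 4914) = 2 × 3^3 × 7^2 × 13 × 17 = 584766.
Smallest multiple of 584766 that is ≥ 4742949: ⌈4742949/584766⌉ × 584766 = 9 × 584766 = 5262894.

5262894 minutes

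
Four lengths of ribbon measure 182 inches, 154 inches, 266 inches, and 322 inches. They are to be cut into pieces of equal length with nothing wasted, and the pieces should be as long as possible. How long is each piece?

14 inches

Each piece length must divide every original length, so the longest possible is gcd(182, 154, 266, 322).
182 = 2 × 7 × 13
154 = 2 × 7 × 11
266 = 2 × 7 × 19
322 = 2 × 7 × 23
gcd(182, 154, 266, 322) = 2 × 7 = 14.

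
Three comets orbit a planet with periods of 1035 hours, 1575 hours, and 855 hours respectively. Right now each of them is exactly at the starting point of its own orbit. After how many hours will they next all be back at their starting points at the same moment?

688275 hours

They coincide at every common multiple of the periods; the first is the LCM.
1035 = 3^2 × 5 × 23
1575 = 3^2 × 5^2 × 7
855 = 3^2 × 5 × 19
LCM(1035, 1575, 855) = 3^2 × 5^2 × 7 × 19 × 23 = 688275.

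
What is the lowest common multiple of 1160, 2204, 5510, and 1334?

1160 = 2^3 × 5 × 29
2204 = 2^2 × 19 × 29
5510 = 2 × 5 × 19 × 29
1334 = 2 × 23 × 29
LCM(1160, 2204, 5510, 1334) = 2^3 × 5 × 19 × 23 × 29 = 506920.

506920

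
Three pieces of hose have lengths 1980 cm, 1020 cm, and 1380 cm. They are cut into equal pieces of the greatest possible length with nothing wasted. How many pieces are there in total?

Piece length = gcd(1980, 1020, 1380).
1980 = 2^2 × 3^2 × 5 × 11
1020 = 2^2 × 3 × 5 × 17
1380 = 2^2 × 3 × 5 × 23
gcd(1980, 1020, 1380) = 2^2 × 3 × 5 = 60.
Total pieces = 1980/60 + 1020/60 + 1380/60 = 33 + 17 + 23 = 73.

73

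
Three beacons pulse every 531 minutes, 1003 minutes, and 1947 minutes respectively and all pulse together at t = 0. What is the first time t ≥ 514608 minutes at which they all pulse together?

Joint pulses occur at multiples of LCM(531, 1003, 1947).
531 = 3^2 × 59
1003 = 17 × 59
1947 = 3 × 11 × 59
LCM(531, 1003, 1947) = 3^2 × 11 × 17 × 59 = 99297.
Smallest multiple of 99297 that is ≥ 514608: ⌈514608/99297⌉ × 99297 = 6 × 99297 = 595782.

595782 minutes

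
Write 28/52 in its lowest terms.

28 = 2^2 × 7
52 = 2^2 × 13
gcd(28, 52) = 2^2 = 4.
Divide numerator and denominator by 4: 28/52 = 7/13.

7/13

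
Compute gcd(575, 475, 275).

575 = 5^2 × 23
475 = 5^2 × 19
275 = 5^2 × 11
gcd(575, 475, 275) = 5^2 = 25.

25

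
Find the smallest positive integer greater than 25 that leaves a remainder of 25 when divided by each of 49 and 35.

270

N − 25 must be a common multiple of 49 and 35.
49 = 7^2
35 = 5 × 7
LCM(49, 35) = 5 × 7^2 = 245.
Smallest N > 25 is LCM + 25 = 245 + 25 = 270.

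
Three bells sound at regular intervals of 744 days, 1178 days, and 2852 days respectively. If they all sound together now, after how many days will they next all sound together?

325128 days

They coincide at every common multiple of the periods; the first is the LCM.
744 = 2^3 × 3 × 31
1178 = 2 × 19 × 31
2852 = 2^2 × 23 × 31
LCM(744, 1178, 2852) = 2^3 × 3 × 19 × 23 × 31 = 325128.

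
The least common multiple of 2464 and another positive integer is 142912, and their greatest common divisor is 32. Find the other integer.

gcd × lcm = product of the two integers, so the other integer is (32 × 142912) / 2464 = 1856.

1856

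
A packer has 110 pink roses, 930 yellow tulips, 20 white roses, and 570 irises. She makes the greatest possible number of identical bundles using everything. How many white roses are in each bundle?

Number of bundles = gcd(110, 930, 20, 570).
110 = 2 × 5 × 11
930 = 2 × 3 × 5 × 31
20 = 2^2 × 5
570 = 2 × 3 × 5 × 19
gcd(110, 930, 20, 570) = 2 × 5 = 10.
white roses per bundle = 20 / 10 = 2.

2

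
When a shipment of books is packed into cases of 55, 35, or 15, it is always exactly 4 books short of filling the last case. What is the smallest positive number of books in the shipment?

1151

Being 4 short of a full case of size k means N ≡ −4 (mod k), i.e. N + 4 is a multiple of each size.
55 = 5 × 11
35 = 5 × 7
15 = 3 × 5
LCM(55, 35, 15) = 3 × 5 × 7 × 11 = 1155.
Smallest positive N is 1155 − 4 = 1151.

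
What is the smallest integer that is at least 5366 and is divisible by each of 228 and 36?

The integer must be a common multiple of 228 and 36, so a multiple of their LCM.
228 = 2^2 × 3 × 19
36 = 2^2 × 3^2
LCM(228, 36) = 2^2 × 3^2 × 19 = 684.
Smallest multiple of 684 that is ≥ 5366: ⌈5366/684⌉ × 684 = 8 × 684 = 5472.

5472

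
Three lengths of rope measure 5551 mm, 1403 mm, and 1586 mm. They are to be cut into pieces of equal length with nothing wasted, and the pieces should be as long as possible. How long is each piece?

61 mm

The greatest length dividing all of 5551, 1403, and 1586 is their gcd.
5551 = 7 × 13 × 61
1403 = 23 × 61
1586 = 2 × 13 × 61
gcd(5551, 1403, 1586) = 61.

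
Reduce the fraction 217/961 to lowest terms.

217 = 7 × 31
961 = 31^2
gcd(217, 961) = 31.
Divide numerator and denominator by 31: 217/961 = 7/31.

7/31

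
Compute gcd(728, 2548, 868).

728 = 2^3 × 7 × 13
2548 = 2^2 × 7^2 × 13
868 = 2^2 × 7 × 31
gcd(728, 2548, 868) = 2^2 × 7 = 28.

28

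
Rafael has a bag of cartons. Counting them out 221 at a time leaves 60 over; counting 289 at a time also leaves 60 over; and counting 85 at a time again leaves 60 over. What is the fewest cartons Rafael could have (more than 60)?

N − 60 must be a common multiple of 221, 289, and 85.
221 = 13 × 17
289 = 17^2
85 = 5 × 17
LCM(221, 289, 85) = 5 × 13 × 17^2 = 18785.
Smallest N > 60 is LCM + 60 = 18785 + 60 = 18845.

18845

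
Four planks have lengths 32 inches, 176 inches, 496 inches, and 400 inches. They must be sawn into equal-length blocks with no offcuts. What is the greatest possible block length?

16 inches

The block length must divide every plank, so the greatest is gcd(32, 176, 496, 400).
32 = 2^5
176 = 2^4 × 11
496 = 2^4 × 31
400 = 2^4 × 5^2
gcd(32, 176, 496, 400) = 2^4 = 16.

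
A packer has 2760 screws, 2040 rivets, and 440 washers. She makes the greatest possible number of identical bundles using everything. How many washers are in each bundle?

Number of bundles = gcd(2760, 2040, 440).
2760 = 2^3 × 3 × 5 × 23
2040 = 2^3 × 3 × 5 × 17
440 = 2^3 × 5 × 11
gcd(2760, 2040, 440) = 2^3 × 5 = 40.
washers per bundle = 440 / 40 = 11.

11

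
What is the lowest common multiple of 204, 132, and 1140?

213180

204 = 2^2 × 3 × 17
132 = 2^2 × 3 × 11
1140 = 2^2 × 3 × 5 × 19
LCM(204, 132, 1140) = 2^2 × 3 × 5 × 11 × 17 × 19 = 213180.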